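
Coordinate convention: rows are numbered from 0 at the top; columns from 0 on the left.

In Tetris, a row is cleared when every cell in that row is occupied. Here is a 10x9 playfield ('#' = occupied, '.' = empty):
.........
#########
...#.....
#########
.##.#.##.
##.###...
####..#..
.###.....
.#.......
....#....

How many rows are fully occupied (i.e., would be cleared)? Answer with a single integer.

Check each row:
  row 0: 9 empty cells -> not full
  row 1: 0 empty cells -> FULL (clear)
  row 2: 8 empty cells -> not full
  row 3: 0 empty cells -> FULL (clear)
  row 4: 4 empty cells -> not full
  row 5: 4 empty cells -> not full
  row 6: 4 empty cells -> not full
  row 7: 6 empty cells -> not full
  row 8: 8 empty cells -> not full
  row 9: 8 empty cells -> not full
Total rows cleared: 2

Answer: 2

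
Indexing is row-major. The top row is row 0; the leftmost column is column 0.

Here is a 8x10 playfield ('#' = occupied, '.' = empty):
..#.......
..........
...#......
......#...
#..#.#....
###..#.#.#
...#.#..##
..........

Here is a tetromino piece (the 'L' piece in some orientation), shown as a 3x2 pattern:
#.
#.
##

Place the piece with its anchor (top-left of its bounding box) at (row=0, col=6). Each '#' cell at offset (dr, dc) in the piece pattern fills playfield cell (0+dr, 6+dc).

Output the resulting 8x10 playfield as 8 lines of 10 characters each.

Answer: ..#...#...
......#...
...#..##..
......#...
#..#.#....
###..#.#.#
...#.#..##
..........

Derivation:
Fill (0+0,6+0) = (0,6)
Fill (0+1,6+0) = (1,6)
Fill (0+2,6+0) = (2,6)
Fill (0+2,6+1) = (2,7)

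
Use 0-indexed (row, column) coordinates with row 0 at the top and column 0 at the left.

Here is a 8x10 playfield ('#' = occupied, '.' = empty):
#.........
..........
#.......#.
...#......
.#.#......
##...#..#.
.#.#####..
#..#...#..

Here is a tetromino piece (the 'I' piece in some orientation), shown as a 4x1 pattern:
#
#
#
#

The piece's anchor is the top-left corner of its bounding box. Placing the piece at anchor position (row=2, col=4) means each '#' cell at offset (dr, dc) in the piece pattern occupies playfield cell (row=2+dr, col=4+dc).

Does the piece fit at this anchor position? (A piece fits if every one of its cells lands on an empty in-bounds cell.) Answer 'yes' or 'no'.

Answer: yes

Derivation:
Check each piece cell at anchor (2, 4):
  offset (0,0) -> (2,4): empty -> OK
  offset (1,0) -> (3,4): empty -> OK
  offset (2,0) -> (4,4): empty -> OK
  offset (3,0) -> (5,4): empty -> OK
All cells valid: yes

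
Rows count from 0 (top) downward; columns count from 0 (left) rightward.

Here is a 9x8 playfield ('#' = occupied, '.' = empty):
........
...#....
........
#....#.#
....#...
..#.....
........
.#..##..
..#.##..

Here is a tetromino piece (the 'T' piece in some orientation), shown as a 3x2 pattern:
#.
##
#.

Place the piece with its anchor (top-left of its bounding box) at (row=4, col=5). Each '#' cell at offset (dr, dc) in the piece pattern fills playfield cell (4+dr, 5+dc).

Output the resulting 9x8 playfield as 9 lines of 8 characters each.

Answer: ........
...#....
........
#....#.#
....##..
..#..##.
.....#..
.#..##..
..#.##..

Derivation:
Fill (4+0,5+0) = (4,5)
Fill (4+1,5+0) = (5,5)
Fill (4+1,5+1) = (5,6)
Fill (4+2,5+0) = (6,5)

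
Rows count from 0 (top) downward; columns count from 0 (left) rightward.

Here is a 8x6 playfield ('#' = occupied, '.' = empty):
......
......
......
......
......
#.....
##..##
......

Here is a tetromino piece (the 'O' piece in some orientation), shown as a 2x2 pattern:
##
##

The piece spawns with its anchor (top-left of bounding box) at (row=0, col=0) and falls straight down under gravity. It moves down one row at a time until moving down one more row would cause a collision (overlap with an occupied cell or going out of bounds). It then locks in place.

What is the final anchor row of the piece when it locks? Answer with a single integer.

Spawn at (row=0, col=0). Try each row:
  row 0: fits
  row 1: fits
  row 2: fits
  row 3: fits
  row 4: blocked -> lock at row 3

Answer: 3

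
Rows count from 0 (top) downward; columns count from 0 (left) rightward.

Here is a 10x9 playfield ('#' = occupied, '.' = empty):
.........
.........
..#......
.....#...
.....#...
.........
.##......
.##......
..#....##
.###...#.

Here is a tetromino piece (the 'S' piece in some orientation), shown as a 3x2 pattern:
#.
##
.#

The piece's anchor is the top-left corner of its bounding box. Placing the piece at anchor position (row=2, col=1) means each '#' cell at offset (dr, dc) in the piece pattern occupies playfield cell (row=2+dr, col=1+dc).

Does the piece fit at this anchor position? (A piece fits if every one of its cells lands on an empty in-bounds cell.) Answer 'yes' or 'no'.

Answer: yes

Derivation:
Check each piece cell at anchor (2, 1):
  offset (0,0) -> (2,1): empty -> OK
  offset (1,0) -> (3,1): empty -> OK
  offset (1,1) -> (3,2): empty -> OK
  offset (2,1) -> (4,2): empty -> OK
All cells valid: yes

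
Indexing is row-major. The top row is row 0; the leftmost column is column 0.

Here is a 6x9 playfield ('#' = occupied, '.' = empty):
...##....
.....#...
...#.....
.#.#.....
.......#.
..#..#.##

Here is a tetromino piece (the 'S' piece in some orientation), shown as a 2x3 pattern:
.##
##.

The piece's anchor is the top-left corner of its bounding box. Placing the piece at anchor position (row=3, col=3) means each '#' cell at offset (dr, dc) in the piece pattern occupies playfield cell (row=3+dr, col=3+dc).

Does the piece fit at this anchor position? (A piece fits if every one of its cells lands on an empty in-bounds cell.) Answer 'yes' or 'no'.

Answer: yes

Derivation:
Check each piece cell at anchor (3, 3):
  offset (0,1) -> (3,4): empty -> OK
  offset (0,2) -> (3,5): empty -> OK
  offset (1,0) -> (4,3): empty -> OK
  offset (1,1) -> (4,4): empty -> OK
All cells valid: yes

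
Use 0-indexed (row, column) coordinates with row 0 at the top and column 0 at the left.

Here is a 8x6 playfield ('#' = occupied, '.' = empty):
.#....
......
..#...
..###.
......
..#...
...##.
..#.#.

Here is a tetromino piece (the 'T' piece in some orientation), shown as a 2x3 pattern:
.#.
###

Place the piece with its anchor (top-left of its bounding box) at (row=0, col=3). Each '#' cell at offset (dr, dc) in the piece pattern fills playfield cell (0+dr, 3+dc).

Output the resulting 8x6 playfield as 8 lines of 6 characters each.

Fill (0+0,3+1) = (0,4)
Fill (0+1,3+0) = (1,3)
Fill (0+1,3+1) = (1,4)
Fill (0+1,3+2) = (1,5)

Answer: .#..#.
...###
..#...
..###.
......
..#...
...##.
..#.#.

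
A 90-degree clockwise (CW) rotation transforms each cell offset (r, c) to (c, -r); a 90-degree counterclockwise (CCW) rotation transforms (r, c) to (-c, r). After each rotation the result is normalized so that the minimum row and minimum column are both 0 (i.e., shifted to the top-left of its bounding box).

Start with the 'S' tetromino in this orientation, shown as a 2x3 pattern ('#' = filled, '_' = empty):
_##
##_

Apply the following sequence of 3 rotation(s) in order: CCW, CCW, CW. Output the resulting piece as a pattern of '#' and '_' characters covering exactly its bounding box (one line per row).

Answer: #_
##
_#

Derivation:
Start:
_##
##_
After rotation 1 (CCW):
#_
##
_#
After rotation 2 (CCW):
_##
##_
After rotation 3 (CW):
#_
##
_#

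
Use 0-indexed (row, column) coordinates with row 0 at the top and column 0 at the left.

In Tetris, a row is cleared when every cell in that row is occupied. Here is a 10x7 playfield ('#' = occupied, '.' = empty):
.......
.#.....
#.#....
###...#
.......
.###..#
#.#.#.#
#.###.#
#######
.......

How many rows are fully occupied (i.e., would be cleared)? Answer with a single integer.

Check each row:
  row 0: 7 empty cells -> not full
  row 1: 6 empty cells -> not full
  row 2: 5 empty cells -> not full
  row 3: 3 empty cells -> not full
  row 4: 7 empty cells -> not full
  row 5: 3 empty cells -> not full
  row 6: 3 empty cells -> not full
  row 7: 2 empty cells -> not full
  row 8: 0 empty cells -> FULL (clear)
  row 9: 7 empty cells -> not full
Total rows cleared: 1

Answer: 1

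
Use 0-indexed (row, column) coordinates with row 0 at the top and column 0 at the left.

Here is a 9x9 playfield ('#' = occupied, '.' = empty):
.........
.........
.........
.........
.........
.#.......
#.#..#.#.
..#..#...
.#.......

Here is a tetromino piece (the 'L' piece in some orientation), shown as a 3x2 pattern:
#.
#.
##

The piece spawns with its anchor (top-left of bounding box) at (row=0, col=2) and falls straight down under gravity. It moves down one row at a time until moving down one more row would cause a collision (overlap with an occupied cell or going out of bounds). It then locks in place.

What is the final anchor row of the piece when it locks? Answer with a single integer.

Spawn at (row=0, col=2). Try each row:
  row 0: fits
  row 1: fits
  row 2: fits
  row 3: fits
  row 4: blocked -> lock at row 3

Answer: 3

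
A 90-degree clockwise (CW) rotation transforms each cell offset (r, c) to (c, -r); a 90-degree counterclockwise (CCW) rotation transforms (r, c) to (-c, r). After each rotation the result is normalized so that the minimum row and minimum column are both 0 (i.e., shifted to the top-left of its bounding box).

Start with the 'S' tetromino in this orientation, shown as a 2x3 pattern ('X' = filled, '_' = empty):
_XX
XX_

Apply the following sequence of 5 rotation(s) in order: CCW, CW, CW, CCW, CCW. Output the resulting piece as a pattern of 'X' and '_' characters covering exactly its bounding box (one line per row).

Answer: X_
XX
_X

Derivation:
Start:
_XX
XX_
After rotation 1 (CCW):
X_
XX
_X
After rotation 2 (CW):
_XX
XX_
After rotation 3 (CW):
X_
XX
_X
After rotation 4 (CCW):
_XX
XX_
After rotation 5 (CCW):
X_
XX
_X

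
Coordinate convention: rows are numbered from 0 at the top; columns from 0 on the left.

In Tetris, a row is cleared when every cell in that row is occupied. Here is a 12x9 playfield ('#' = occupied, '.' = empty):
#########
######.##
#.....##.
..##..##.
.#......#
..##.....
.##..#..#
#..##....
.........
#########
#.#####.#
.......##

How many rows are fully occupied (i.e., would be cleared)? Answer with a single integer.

Check each row:
  row 0: 0 empty cells -> FULL (clear)
  row 1: 1 empty cell -> not full
  row 2: 6 empty cells -> not full
  row 3: 5 empty cells -> not full
  row 4: 7 empty cells -> not full
  row 5: 7 empty cells -> not full
  row 6: 5 empty cells -> not full
  row 7: 6 empty cells -> not full
  row 8: 9 empty cells -> not full
  row 9: 0 empty cells -> FULL (clear)
  row 10: 2 empty cells -> not full
  row 11: 7 empty cells -> not full
Total rows cleared: 2

Answer: 2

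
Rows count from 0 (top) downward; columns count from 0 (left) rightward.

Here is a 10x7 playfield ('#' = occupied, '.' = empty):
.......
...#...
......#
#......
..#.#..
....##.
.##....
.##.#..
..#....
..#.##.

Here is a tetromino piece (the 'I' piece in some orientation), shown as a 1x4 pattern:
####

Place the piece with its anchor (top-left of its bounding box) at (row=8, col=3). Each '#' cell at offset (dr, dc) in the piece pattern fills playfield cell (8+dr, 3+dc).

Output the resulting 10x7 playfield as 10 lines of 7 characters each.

Fill (8+0,3+0) = (8,3)
Fill (8+0,3+1) = (8,4)
Fill (8+0,3+2) = (8,5)
Fill (8+0,3+3) = (8,6)

Answer: .......
...#...
......#
#......
..#.#..
....##.
.##....
.##.#..
..#####
..#.##.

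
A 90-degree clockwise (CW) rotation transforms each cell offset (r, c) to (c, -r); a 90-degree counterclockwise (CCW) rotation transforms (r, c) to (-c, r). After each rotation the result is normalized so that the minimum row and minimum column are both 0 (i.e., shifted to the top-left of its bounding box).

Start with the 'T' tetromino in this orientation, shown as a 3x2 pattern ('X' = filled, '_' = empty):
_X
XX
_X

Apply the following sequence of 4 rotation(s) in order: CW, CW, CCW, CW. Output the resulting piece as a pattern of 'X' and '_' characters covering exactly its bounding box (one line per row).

Start:
_X
XX
_X
After rotation 1 (CW):
_X_
XXX
After rotation 2 (CW):
X_
XX
X_
After rotation 3 (CCW):
_X_
XXX
After rotation 4 (CW):
X_
XX
X_

Answer: X_
XX
X_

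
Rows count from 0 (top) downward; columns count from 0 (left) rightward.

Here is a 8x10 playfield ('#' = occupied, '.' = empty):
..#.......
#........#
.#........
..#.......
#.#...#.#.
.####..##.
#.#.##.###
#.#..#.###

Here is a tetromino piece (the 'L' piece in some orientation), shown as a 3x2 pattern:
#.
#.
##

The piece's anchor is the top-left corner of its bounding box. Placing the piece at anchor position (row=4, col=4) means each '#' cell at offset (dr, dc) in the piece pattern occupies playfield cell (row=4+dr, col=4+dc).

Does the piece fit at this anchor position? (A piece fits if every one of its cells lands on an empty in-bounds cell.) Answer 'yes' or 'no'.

Check each piece cell at anchor (4, 4):
  offset (0,0) -> (4,4): empty -> OK
  offset (1,0) -> (5,4): occupied ('#') -> FAIL
  offset (2,0) -> (6,4): occupied ('#') -> FAIL
  offset (2,1) -> (6,5): occupied ('#') -> FAIL
All cells valid: no

Answer: no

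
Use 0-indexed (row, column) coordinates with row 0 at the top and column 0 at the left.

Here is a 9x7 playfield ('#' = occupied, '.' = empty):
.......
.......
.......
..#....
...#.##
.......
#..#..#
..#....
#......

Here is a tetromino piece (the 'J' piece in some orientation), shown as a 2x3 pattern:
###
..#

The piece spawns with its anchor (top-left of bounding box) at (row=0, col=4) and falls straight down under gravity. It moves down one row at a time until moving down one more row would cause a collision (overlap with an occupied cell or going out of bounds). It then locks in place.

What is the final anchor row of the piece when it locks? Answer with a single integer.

Answer: 2

Derivation:
Spawn at (row=0, col=4). Try each row:
  row 0: fits
  row 1: fits
  row 2: fits
  row 3: blocked -> lock at row 2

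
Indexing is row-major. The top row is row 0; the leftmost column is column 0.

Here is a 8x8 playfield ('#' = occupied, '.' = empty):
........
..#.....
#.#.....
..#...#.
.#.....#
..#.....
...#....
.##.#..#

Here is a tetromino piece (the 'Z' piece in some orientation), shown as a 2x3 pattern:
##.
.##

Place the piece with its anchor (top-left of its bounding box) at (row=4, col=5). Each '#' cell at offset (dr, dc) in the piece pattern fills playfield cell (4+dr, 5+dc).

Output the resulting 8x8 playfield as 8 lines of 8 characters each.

Fill (4+0,5+0) = (4,5)
Fill (4+0,5+1) = (4,6)
Fill (4+1,5+1) = (5,6)
Fill (4+1,5+2) = (5,7)

Answer: ........
..#.....
#.#.....
..#...#.
.#...###
..#...##
...#....
.##.#..#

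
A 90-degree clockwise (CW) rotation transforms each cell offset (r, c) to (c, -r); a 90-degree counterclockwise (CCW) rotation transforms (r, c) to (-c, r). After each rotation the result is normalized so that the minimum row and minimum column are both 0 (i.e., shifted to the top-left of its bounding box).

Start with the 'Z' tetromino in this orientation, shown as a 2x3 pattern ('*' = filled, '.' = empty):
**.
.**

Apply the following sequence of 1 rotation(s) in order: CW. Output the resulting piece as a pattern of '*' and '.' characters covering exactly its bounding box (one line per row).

Answer: .*
**
*.

Derivation:
Start:
**.
.**
After rotation 1 (CW):
.*
**
*.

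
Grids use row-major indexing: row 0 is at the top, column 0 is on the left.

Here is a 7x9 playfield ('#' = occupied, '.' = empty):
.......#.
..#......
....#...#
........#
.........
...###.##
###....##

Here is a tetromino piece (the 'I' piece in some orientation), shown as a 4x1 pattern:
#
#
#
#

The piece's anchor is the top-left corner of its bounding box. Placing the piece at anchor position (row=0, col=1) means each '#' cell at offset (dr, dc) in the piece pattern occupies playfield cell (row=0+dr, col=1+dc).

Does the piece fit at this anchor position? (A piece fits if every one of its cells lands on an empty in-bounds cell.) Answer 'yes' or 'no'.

Answer: yes

Derivation:
Check each piece cell at anchor (0, 1):
  offset (0,0) -> (0,1): empty -> OK
  offset (1,0) -> (1,1): empty -> OK
  offset (2,0) -> (2,1): empty -> OK
  offset (3,0) -> (3,1): empty -> OK
All cells valid: yes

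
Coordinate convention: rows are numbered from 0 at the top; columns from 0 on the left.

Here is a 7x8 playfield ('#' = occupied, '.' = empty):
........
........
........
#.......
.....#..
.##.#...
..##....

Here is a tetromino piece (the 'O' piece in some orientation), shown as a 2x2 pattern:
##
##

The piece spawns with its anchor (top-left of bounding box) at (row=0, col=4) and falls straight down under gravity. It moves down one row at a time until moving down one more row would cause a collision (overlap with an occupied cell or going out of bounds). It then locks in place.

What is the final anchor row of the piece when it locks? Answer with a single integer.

Spawn at (row=0, col=4). Try each row:
  row 0: fits
  row 1: fits
  row 2: fits
  row 3: blocked -> lock at row 2

Answer: 2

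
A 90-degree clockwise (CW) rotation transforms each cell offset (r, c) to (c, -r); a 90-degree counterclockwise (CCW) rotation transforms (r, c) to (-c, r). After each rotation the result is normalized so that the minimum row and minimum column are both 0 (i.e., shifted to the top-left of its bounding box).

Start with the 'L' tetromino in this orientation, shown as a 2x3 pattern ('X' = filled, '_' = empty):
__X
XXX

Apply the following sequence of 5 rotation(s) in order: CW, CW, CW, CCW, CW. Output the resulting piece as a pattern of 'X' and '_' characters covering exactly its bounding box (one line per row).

Start:
__X
XXX
After rotation 1 (CW):
X_
X_
XX
After rotation 2 (CW):
XXX
X__
After rotation 3 (CW):
XX
_X
_X
After rotation 4 (CCW):
XXX
X__
After rotation 5 (CW):
XX
_X
_X

Answer: XX
_X
_X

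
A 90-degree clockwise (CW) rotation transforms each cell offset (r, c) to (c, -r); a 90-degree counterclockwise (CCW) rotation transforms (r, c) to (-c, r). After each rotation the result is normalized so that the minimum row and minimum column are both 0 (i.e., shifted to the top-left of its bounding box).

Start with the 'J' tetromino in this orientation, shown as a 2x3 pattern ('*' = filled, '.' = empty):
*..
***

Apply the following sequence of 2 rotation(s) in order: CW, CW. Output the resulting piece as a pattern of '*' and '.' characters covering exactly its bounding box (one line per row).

Answer: ***
..*

Derivation:
Start:
*..
***
After rotation 1 (CW):
**
*.
*.
After rotation 2 (CW):
***
..*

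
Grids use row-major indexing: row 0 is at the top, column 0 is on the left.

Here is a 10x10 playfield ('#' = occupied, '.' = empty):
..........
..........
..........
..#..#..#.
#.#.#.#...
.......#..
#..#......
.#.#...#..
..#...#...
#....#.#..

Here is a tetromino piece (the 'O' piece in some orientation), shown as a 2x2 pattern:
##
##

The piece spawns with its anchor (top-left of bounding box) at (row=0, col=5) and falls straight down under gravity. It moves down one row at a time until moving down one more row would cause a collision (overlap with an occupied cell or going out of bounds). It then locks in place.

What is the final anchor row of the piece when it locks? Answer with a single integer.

Spawn at (row=0, col=5). Try each row:
  row 0: fits
  row 1: fits
  row 2: blocked -> lock at row 1

Answer: 1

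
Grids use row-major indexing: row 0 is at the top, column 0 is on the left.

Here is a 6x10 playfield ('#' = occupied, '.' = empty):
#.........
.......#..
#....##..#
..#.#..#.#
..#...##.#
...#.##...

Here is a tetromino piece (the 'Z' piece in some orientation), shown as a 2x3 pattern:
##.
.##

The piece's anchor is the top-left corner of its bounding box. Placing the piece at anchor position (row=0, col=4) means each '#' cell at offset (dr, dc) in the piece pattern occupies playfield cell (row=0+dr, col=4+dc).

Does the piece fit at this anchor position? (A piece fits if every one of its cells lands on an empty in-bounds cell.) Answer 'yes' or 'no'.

Answer: yes

Derivation:
Check each piece cell at anchor (0, 4):
  offset (0,0) -> (0,4): empty -> OK
  offset (0,1) -> (0,5): empty -> OK
  offset (1,1) -> (1,5): empty -> OK
  offset (1,2) -> (1,6): empty -> OK
All cells valid: yes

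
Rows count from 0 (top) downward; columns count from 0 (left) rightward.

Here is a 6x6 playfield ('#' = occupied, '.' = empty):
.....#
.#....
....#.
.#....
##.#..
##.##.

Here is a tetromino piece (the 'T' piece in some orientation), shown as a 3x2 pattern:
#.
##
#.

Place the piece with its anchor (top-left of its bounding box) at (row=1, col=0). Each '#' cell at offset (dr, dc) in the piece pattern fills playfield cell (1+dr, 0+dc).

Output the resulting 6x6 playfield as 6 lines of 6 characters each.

Answer: .....#
##....
##..#.
##....
##.#..
##.##.

Derivation:
Fill (1+0,0+0) = (1,0)
Fill (1+1,0+0) = (2,0)
Fill (1+1,0+1) = (2,1)
Fill (1+2,0+0) = (3,0)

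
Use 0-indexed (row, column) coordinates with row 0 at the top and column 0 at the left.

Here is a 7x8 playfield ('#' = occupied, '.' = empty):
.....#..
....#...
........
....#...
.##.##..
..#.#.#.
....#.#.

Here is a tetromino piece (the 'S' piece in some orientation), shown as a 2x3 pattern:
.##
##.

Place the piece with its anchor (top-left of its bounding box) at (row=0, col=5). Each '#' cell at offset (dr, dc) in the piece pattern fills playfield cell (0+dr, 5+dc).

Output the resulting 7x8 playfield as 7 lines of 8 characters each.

Answer: .....###
....###.
........
....#...
.##.##..
..#.#.#.
....#.#.

Derivation:
Fill (0+0,5+1) = (0,6)
Fill (0+0,5+2) = (0,7)
Fill (0+1,5+0) = (1,5)
Fill (0+1,5+1) = (1,6)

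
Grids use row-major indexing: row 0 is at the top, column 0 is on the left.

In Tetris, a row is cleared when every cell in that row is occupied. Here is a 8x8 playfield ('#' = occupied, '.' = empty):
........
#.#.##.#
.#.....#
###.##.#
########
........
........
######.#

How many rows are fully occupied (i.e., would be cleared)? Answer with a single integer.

Answer: 1

Derivation:
Check each row:
  row 0: 8 empty cells -> not full
  row 1: 3 empty cells -> not full
  row 2: 6 empty cells -> not full
  row 3: 2 empty cells -> not full
  row 4: 0 empty cells -> FULL (clear)
  row 5: 8 empty cells -> not full
  row 6: 8 empty cells -> not full
  row 7: 1 empty cell -> not full
Total rows cleared: 1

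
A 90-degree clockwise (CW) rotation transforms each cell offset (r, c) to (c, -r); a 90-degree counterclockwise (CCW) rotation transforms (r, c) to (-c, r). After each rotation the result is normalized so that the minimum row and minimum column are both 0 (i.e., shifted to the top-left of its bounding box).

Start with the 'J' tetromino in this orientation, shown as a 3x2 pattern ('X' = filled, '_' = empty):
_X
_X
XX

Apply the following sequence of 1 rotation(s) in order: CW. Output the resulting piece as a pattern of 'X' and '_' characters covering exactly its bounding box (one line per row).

Answer: X__
XXX

Derivation:
Start:
_X
_X
XX
After rotation 1 (CW):
X__
XXX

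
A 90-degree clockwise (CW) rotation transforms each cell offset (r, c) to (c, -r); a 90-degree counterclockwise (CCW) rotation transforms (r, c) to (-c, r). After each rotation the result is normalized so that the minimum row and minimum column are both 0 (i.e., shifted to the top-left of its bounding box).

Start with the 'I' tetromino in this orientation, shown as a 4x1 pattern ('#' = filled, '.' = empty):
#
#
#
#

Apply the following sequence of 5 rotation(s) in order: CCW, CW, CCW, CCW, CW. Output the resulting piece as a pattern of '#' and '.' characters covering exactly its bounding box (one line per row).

Start:
#
#
#
#
After rotation 1 (CCW):
####
After rotation 2 (CW):
#
#
#
#
After rotation 3 (CCW):
####
After rotation 4 (CCW):
#
#
#
#
After rotation 5 (CW):
####

Answer: ####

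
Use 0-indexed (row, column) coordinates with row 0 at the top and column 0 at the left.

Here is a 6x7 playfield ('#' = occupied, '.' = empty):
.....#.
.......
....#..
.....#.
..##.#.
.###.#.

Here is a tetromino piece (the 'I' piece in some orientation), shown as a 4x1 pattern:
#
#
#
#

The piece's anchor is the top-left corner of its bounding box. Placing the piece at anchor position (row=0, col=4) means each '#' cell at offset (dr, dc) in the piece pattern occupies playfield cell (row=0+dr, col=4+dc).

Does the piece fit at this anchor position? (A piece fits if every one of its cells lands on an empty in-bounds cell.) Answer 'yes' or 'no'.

Check each piece cell at anchor (0, 4):
  offset (0,0) -> (0,4): empty -> OK
  offset (1,0) -> (1,4): empty -> OK
  offset (2,0) -> (2,4): occupied ('#') -> FAIL
  offset (3,0) -> (3,4): empty -> OK
All cells valid: no

Answer: no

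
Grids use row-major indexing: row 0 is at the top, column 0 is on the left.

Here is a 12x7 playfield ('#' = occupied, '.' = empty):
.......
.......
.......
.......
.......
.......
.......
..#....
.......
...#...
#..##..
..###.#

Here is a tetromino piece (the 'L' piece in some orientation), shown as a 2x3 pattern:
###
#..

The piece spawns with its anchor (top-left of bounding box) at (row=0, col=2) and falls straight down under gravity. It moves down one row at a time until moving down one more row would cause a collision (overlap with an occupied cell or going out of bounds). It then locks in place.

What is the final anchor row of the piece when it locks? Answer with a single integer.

Answer: 5

Derivation:
Spawn at (row=0, col=2). Try each row:
  row 0: fits
  row 1: fits
  row 2: fits
  row 3: fits
  row 4: fits
  row 5: fits
  row 6: blocked -> lock at row 5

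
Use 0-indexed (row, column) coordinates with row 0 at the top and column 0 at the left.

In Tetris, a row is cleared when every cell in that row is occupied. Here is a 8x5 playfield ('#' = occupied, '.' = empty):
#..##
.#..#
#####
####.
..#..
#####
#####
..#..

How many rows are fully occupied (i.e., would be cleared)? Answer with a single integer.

Check each row:
  row 0: 2 empty cells -> not full
  row 1: 3 empty cells -> not full
  row 2: 0 empty cells -> FULL (clear)
  row 3: 1 empty cell -> not full
  row 4: 4 empty cells -> not full
  row 5: 0 empty cells -> FULL (clear)
  row 6: 0 empty cells -> FULL (clear)
  row 7: 4 empty cells -> not full
Total rows cleared: 3

Answer: 3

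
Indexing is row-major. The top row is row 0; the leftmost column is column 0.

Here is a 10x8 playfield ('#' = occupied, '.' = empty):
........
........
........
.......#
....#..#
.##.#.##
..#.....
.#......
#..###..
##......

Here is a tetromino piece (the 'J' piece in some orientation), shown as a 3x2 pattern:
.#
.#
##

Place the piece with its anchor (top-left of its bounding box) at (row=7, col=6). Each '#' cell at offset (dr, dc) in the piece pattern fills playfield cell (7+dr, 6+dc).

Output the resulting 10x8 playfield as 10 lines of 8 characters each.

Answer: ........
........
........
.......#
....#..#
.##.#.##
..#.....
.#.....#
#..###.#
##....##

Derivation:
Fill (7+0,6+1) = (7,7)
Fill (7+1,6+1) = (8,7)
Fill (7+2,6+0) = (9,6)
Fill (7+2,6+1) = (9,7)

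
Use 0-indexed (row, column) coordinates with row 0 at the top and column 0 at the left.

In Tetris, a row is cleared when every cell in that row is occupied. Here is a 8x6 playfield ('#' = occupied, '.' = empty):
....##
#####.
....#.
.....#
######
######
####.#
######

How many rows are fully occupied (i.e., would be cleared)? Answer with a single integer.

Check each row:
  row 0: 4 empty cells -> not full
  row 1: 1 empty cell -> not full
  row 2: 5 empty cells -> not full
  row 3: 5 empty cells -> not full
  row 4: 0 empty cells -> FULL (clear)
  row 5: 0 empty cells -> FULL (clear)
  row 6: 1 empty cell -> not full
  row 7: 0 empty cells -> FULL (clear)
Total rows cleared: 3

Answer: 3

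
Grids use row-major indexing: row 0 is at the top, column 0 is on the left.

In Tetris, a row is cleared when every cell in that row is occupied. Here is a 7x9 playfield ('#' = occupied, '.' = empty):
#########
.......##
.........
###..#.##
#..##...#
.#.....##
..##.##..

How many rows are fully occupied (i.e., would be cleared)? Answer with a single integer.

Check each row:
  row 0: 0 empty cells -> FULL (clear)
  row 1: 7 empty cells -> not full
  row 2: 9 empty cells -> not full
  row 3: 3 empty cells -> not full
  row 4: 5 empty cells -> not full
  row 5: 6 empty cells -> not full
  row 6: 5 empty cells -> not full
Total rows cleared: 1

Answer: 1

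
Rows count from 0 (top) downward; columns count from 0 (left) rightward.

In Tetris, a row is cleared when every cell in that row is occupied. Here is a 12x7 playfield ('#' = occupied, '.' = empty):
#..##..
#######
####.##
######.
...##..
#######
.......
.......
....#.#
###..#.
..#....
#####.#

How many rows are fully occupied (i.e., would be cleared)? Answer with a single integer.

Answer: 2

Derivation:
Check each row:
  row 0: 4 empty cells -> not full
  row 1: 0 empty cells -> FULL (clear)
  row 2: 1 empty cell -> not full
  row 3: 1 empty cell -> not full
  row 4: 5 empty cells -> not full
  row 5: 0 empty cells -> FULL (clear)
  row 6: 7 empty cells -> not full
  row 7: 7 empty cells -> not full
  row 8: 5 empty cells -> not full
  row 9: 3 empty cells -> not full
  row 10: 6 empty cells -> not full
  row 11: 1 empty cell -> not full
Total rows cleared: 2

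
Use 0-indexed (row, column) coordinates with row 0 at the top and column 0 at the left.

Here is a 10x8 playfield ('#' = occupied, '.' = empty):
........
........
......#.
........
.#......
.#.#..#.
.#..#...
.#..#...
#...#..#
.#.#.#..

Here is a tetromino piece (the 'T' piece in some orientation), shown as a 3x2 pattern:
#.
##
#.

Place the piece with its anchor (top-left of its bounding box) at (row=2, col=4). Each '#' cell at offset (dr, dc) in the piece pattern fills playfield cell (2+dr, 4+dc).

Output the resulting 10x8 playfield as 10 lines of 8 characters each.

Answer: ........
........
....#.#.
....##..
.#..#...
.#.#..#.
.#..#...
.#..#...
#...#..#
.#.#.#..

Derivation:
Fill (2+0,4+0) = (2,4)
Fill (2+1,4+0) = (3,4)
Fill (2+1,4+1) = (3,5)
Fill (2+2,4+0) = (4,4)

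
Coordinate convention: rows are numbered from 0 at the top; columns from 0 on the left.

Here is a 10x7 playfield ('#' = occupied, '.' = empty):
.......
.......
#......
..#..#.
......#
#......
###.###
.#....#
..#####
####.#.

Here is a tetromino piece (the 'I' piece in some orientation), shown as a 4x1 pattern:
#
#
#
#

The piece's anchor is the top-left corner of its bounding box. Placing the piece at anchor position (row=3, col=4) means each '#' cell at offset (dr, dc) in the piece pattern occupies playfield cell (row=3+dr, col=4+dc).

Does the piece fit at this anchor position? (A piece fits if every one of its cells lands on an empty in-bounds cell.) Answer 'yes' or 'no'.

Check each piece cell at anchor (3, 4):
  offset (0,0) -> (3,4): empty -> OK
  offset (1,0) -> (4,4): empty -> OK
  offset (2,0) -> (5,4): empty -> OK
  offset (3,0) -> (6,4): occupied ('#') -> FAIL
All cells valid: no

Answer: no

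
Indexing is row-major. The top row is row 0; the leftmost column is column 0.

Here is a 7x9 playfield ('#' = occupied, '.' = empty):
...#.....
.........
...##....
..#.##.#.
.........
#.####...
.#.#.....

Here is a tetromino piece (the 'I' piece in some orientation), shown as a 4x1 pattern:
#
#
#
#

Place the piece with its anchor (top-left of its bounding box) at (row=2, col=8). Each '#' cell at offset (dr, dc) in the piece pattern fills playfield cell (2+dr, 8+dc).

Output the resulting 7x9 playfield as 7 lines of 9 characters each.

Answer: ...#.....
.........
...##...#
..#.##.##
........#
#.####..#
.#.#.....

Derivation:
Fill (2+0,8+0) = (2,8)
Fill (2+1,8+0) = (3,8)
Fill (2+2,8+0) = (4,8)
Fill (2+3,8+0) = (5,8)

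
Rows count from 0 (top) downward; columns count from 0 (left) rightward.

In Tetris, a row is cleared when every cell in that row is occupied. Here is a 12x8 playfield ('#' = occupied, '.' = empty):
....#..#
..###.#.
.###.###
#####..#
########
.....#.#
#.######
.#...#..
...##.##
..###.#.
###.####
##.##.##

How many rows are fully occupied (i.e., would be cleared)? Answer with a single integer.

Answer: 1

Derivation:
Check each row:
  row 0: 6 empty cells -> not full
  row 1: 4 empty cells -> not full
  row 2: 2 empty cells -> not full
  row 3: 2 empty cells -> not full
  row 4: 0 empty cells -> FULL (clear)
  row 5: 6 empty cells -> not full
  row 6: 1 empty cell -> not full
  row 7: 6 empty cells -> not full
  row 8: 4 empty cells -> not full
  row 9: 4 empty cells -> not full
  row 10: 1 empty cell -> not full
  row 11: 2 empty cells -> not full
Total rows cleared: 1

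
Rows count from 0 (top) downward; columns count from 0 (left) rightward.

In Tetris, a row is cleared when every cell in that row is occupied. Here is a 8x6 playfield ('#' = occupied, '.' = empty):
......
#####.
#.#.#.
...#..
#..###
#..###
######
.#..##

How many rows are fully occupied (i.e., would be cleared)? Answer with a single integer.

Answer: 1

Derivation:
Check each row:
  row 0: 6 empty cells -> not full
  row 1: 1 empty cell -> not full
  row 2: 3 empty cells -> not full
  row 3: 5 empty cells -> not full
  row 4: 2 empty cells -> not full
  row 5: 2 empty cells -> not full
  row 6: 0 empty cells -> FULL (clear)
  row 7: 3 empty cells -> not full
Total rows cleared: 1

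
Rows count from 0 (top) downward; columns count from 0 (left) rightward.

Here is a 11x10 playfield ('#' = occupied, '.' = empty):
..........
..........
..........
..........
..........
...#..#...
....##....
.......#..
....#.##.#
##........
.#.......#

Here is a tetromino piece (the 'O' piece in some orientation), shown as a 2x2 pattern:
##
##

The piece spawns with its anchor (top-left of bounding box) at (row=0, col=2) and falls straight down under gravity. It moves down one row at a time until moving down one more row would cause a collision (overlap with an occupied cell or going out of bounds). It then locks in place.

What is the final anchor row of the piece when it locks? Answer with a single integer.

Spawn at (row=0, col=2). Try each row:
  row 0: fits
  row 1: fits
  row 2: fits
  row 3: fits
  row 4: blocked -> lock at row 3

Answer: 3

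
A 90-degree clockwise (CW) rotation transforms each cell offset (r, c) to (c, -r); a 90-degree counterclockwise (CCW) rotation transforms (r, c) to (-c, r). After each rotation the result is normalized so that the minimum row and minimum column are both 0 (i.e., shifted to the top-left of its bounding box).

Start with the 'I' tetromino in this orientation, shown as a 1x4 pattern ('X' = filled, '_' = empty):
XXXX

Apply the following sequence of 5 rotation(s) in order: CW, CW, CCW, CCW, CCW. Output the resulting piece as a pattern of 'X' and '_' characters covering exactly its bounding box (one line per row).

Answer: X
X
X
X

Derivation:
Start:
XXXX
After rotation 1 (CW):
X
X
X
X
After rotation 2 (CW):
XXXX
After rotation 3 (CCW):
X
X
X
X
After rotation 4 (CCW):
XXXX
After rotation 5 (CCW):
X
X
X
X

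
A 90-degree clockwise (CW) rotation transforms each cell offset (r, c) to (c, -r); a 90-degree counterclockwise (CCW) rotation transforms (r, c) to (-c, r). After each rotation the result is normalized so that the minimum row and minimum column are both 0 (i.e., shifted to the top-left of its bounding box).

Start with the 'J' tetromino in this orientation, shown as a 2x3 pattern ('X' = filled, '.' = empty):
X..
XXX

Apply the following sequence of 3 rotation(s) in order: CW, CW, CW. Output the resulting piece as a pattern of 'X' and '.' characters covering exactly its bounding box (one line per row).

Start:
X..
XXX
After rotation 1 (CW):
XX
X.
X.
After rotation 2 (CW):
XXX
..X
After rotation 3 (CW):
.X
.X
XX

Answer: .X
.X
XX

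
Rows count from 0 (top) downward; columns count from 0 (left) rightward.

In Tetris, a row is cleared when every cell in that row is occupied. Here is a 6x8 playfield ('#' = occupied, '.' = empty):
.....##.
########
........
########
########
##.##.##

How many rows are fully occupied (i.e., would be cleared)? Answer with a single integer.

Check each row:
  row 0: 6 empty cells -> not full
  row 1: 0 empty cells -> FULL (clear)
  row 2: 8 empty cells -> not full
  row 3: 0 empty cells -> FULL (clear)
  row 4: 0 empty cells -> FULL (clear)
  row 5: 2 empty cells -> not full
Total rows cleared: 3

Answer: 3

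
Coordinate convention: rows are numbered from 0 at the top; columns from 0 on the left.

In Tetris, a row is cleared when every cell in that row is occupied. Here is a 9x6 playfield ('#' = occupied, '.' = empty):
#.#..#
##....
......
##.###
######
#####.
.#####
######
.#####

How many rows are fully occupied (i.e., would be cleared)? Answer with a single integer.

Answer: 2

Derivation:
Check each row:
  row 0: 3 empty cells -> not full
  row 1: 4 empty cells -> not full
  row 2: 6 empty cells -> not full
  row 3: 1 empty cell -> not full
  row 4: 0 empty cells -> FULL (clear)
  row 5: 1 empty cell -> not full
  row 6: 1 empty cell -> not full
  row 7: 0 empty cells -> FULL (clear)
  row 8: 1 empty cell -> not full
Total rows cleared: 2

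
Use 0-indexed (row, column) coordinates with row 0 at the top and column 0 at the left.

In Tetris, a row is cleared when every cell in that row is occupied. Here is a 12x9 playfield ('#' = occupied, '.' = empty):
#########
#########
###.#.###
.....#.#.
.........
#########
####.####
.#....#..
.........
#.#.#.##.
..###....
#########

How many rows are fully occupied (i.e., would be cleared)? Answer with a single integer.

Check each row:
  row 0: 0 empty cells -> FULL (clear)
  row 1: 0 empty cells -> FULL (clear)
  row 2: 2 empty cells -> not full
  row 3: 7 empty cells -> not full
  row 4: 9 empty cells -> not full
  row 5: 0 empty cells -> FULL (clear)
  row 6: 1 empty cell -> not full
  row 7: 7 empty cells -> not full
  row 8: 9 empty cells -> not full
  row 9: 4 empty cells -> not full
  row 10: 6 empty cells -> not full
  row 11: 0 empty cells -> FULL (clear)
Total rows cleared: 4

Answer: 4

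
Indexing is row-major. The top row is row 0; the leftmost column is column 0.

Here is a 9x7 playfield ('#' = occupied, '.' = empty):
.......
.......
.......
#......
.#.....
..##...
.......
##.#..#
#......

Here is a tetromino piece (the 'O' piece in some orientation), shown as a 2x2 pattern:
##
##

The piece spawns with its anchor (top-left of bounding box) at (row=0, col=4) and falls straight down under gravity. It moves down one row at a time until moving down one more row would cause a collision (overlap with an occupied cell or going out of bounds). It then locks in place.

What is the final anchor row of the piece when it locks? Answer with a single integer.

Answer: 7

Derivation:
Spawn at (row=0, col=4). Try each row:
  row 0: fits
  row 1: fits
  row 2: fits
  row 3: fits
  row 4: fits
  row 5: fits
  row 6: fits
  row 7: fits
  row 8: blocked -> lock at row 7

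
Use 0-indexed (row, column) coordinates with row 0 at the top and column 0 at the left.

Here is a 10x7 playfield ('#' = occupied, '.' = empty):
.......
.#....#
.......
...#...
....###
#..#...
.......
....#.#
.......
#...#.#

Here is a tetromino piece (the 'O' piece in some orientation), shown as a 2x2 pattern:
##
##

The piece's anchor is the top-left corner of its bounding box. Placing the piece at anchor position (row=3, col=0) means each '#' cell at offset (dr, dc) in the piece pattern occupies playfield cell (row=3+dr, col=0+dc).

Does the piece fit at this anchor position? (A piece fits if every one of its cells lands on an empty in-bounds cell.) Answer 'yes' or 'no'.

Answer: yes

Derivation:
Check each piece cell at anchor (3, 0):
  offset (0,0) -> (3,0): empty -> OK
  offset (0,1) -> (3,1): empty -> OK
  offset (1,0) -> (4,0): empty -> OK
  offset (1,1) -> (4,1): empty -> OK
All cells valid: yes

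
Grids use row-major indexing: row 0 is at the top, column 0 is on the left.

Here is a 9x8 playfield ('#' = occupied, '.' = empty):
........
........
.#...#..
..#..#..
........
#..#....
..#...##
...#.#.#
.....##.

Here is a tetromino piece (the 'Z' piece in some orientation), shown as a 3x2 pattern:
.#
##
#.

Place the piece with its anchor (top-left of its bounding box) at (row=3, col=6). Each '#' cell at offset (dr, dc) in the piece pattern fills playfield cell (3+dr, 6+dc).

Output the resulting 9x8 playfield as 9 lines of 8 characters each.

Answer: ........
........
.#...#..
..#..#.#
......##
#..#..#.
..#...##
...#.#.#
.....##.

Derivation:
Fill (3+0,6+1) = (3,7)
Fill (3+1,6+0) = (4,6)
Fill (3+1,6+1) = (4,7)
Fill (3+2,6+0) = (5,6)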